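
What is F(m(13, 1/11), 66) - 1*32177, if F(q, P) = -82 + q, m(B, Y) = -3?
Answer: -32262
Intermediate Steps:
F(m(13, 1/11), 66) - 1*32177 = (-82 - 3) - 1*32177 = -85 - 32177 = -32262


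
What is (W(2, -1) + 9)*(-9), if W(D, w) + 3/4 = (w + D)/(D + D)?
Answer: -153/2 ≈ -76.500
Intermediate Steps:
W(D, w) = -3/4 + (D + w)/(2*D) (W(D, w) = -3/4 + (w + D)/(D + D) = -3/4 + (D + w)/((2*D)) = -3/4 + (D + w)*(1/(2*D)) = -3/4 + (D + w)/(2*D))
(W(2, -1) + 9)*(-9) = ((1/4)*(-1*2 + 2*(-1))/2 + 9)*(-9) = ((1/4)*(1/2)*(-2 - 2) + 9)*(-9) = ((1/4)*(1/2)*(-4) + 9)*(-9) = (-1/2 + 9)*(-9) = (17/2)*(-9) = -153/2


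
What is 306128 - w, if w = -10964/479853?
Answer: 146896450148/479853 ≈ 3.0613e+5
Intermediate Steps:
w = -10964/479853 (w = -10964*1/479853 = -10964/479853 ≈ -0.022849)
306128 - w = 306128 - 1*(-10964/479853) = 306128 + 10964/479853 = 146896450148/479853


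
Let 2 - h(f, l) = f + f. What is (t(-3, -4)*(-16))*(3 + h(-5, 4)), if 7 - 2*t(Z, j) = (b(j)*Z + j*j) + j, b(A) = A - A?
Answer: 600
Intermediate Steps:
h(f, l) = 2 - 2*f (h(f, l) = 2 - (f + f) = 2 - 2*f)
b(A) = 0
t(Z, j) = 7/2 - j/2 - j**2/2 (t(Z, j) = 7/2 - ((0*Z + j*j) + j)/2 = 7/2 - ((0 + j**2) + j)/2 = 7/2 - (j**2 + j)/2 = 7/2 - (j + j**2)/2 = 7/2 + (-j/2 - j**2/2) = 7/2 - j/2 - j**2/2)
(t(-3, -4)*(-16))*(3 + h(-5, 4)) = ((7/2 - 1/2*(-4) - 1/2*(-4)**2)*(-16))*(3 + (2 - 2*(-5))) = ((7/2 + 2 - 1/2*16)*(-16))*(3 + (2 + 10)) = ((7/2 + 2 - 8)*(-16))*(3 + 12) = -5/2*(-16)*15 = 40*15 = 600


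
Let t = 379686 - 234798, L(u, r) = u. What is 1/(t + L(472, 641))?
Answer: 1/145360 ≈ 6.8795e-6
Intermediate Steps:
t = 144888
1/(t + L(472, 641)) = 1/(144888 + 472) = 1/145360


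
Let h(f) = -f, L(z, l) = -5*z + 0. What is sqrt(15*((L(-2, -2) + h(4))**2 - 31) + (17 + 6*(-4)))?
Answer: 2*sqrt(17) ≈ 8.2462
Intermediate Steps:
L(z, l) = -5*z
sqrt(15*((L(-2, -2) + h(4))**2 - 31) + (17 + 6*(-4))) = sqrt(15*((-5*(-2) - 1*4)**2 - 31) + (17 + 6*(-4))) = sqrt(15*((10 - 4)**2 - 31) + (17 - 24)) = sqrt(15*(6**2 - 31) - 7) = sqrt(15*(36 - 31) - 7) = sqrt(15*5 - 7) = sqrt(75 - 7) = sqrt(68) = 2*sqrt(17)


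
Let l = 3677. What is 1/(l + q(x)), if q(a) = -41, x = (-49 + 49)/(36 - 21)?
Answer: 1/3636 ≈ 0.00027503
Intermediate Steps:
x = 0 (x = 0/15 = 0*(1/15) = 0)
1/(l + q(x)) = 1/(3677 - 41) = 1/3636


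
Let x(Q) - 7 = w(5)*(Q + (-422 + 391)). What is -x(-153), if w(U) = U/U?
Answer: 177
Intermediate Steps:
w(U) = 1
x(Q) = -24 + Q (x(Q) = 7 + 1*(Q + (-422 + 391)) = 7 + 1*(Q - 31) = 7 + 1*(-31 + Q) = 7 + (-31 + Q) = -24 + Q)
-x(-153) = -(-24 - 153) = -1*(-177) = 177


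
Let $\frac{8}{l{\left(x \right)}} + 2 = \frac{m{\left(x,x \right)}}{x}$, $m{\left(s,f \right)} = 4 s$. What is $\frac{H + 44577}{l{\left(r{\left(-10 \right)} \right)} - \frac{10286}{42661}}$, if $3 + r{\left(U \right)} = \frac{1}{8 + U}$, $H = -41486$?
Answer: $\frac{323993}{394} \approx 822.32$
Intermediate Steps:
$r{\left(U \right)} = -3 + \frac{1}{8 + U}$
$l{\left(x \right)} = 4$ ($l{\left(x \right)} = \frac{8}{-2 + \frac{4 x}{x}} = \frac{8}{-2 + 4} = \frac{8}{2} = 8 \cdot \frac{1}{2} = 4$)
$\frac{H + 44577}{l{\left(r{\left(-10 \right)} \right)} - \frac{10286}{42661}} = \frac{-41486 + 44577}{4 - \frac{10286}{42661}} = \frac{3091}{4 - \frac{278}{1153}} = \frac{3091}{\frac{4334}{1153}} = 3091 \cdot \frac{1153}{4334} = \frac{323993}{394}$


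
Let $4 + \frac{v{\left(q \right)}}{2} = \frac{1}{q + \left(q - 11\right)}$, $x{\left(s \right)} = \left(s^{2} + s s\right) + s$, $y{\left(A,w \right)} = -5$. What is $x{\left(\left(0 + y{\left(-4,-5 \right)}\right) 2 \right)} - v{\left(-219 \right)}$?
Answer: $\frac{88904}{449} \approx 198.0$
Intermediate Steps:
$x{\left(s \right)} = s + 2 s^{2}$ ($x{\left(s \right)} = \left(s^{2} + s^{2}\right) + s = 2 s^{2} + s = s + 2 s^{2}$)
$v{\left(q \right)} = -8 + \frac{2}{-11 + 2 q}$ ($v{\left(q \right)} = -8 + \frac{2}{q + \left(q - 11\right)} = -8 + \frac{2}{q + \left(-11 + q\right)} = -8 + \frac{2}{-11 + 2 q}$)
$x{\left(\left(0 + y{\left(-4,-5 \right)}\right) 2 \right)} - v{\left(-219 \right)} = \left(0 - 5\right) 2 \left(1 + 2 \left(0 - 5\right) 2\right) - \frac{2 \left(45 - -1752\right)}{-11 + 2 \left(-219\right)} = \left(-5\right) 2 \left(1 + 2 \left(\left(-5\right) 2\right)\right) - \frac{2 \left(45 + 1752\right)}{-11 - 438} = - 10 \left(1 + 2 \left(-10\right)\right) - 2 \frac{1}{-449} \cdot 1797 = - 10 \left(1 - 20\right) - 2 \left(- \frac{1}{449}\right) 1797 = \left(-10\right) \left(-19\right) - - \frac{3594}{449} = 190 + \frac{3594}{449} = \frac{88904}{449}$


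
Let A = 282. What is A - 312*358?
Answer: -111414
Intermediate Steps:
A - 312*358 = 282 - 312*358 = 282 - 111696 = -111414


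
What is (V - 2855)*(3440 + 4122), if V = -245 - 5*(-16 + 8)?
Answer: -23139720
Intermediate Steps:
V = -205 (V = -245 - 5*(-8) = -245 + 40 = -205)
(V - 2855)*(3440 + 4122) = (-205 - 2855)*(3440 + 4122) = -3060*7562 = -23139720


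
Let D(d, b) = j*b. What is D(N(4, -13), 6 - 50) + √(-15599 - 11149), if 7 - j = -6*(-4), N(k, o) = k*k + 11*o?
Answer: 748 + 6*I*√743 ≈ 748.0 + 163.55*I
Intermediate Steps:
N(k, o) = k² + 11*o
j = -17 (j = 7 - (-6)*(-4) = 7 - 1*24 = 7 - 24 = -17)
D(d, b) = -17*b
D(N(4, -13), 6 - 50) + √(-15599 - 11149) = -17*(6 - 50) + √(-15599 - 11149) = -17*(-44) + √(-26748) = 748 + 6*I*√743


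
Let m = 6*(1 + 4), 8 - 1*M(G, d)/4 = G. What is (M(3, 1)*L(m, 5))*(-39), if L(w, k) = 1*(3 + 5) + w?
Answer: -29640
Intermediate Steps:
M(G, d) = 32 - 4*G
m = 30 (m = 6*5 = 30)
L(w, k) = 8 + w (L(w, k) = 1*8 + w = 8 + w)
(M(3, 1)*L(m, 5))*(-39) = ((32 - 4*3)*(8 + 30))*(-39) = ((32 - 12)*38)*(-39) = (20*38)*(-39) = 760*(-39) = -29640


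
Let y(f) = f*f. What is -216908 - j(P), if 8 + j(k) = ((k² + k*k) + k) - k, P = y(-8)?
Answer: -225092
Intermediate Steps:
y(f) = f²
P = 64 (P = (-8)² = 64)
j(k) = -8 + 2*k² (j(k) = -8 + (((k² + k*k) + k) - k) = -8 + (((k² + k²) + k) - k) = -8 + ((2*k² + k) - k) = -8 + ((k + 2*k²) - k) = -8 + 2*k²)
-216908 - j(P) = -216908 - (-8 + 2*64²) = -216908 - (-8 + 2*4096) = -216908 - (-8 + 8192) = -216908 - 1*8184 = -216908 - 8184 = -225092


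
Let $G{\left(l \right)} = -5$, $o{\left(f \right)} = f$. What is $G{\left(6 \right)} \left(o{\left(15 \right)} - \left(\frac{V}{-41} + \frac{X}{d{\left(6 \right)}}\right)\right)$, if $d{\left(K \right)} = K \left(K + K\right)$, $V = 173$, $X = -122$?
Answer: $- \frac{154345}{1476} \approx -104.57$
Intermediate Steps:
$d{\left(K \right)} = 2 K^{2}$ ($d{\left(K \right)} = K 2 K = 2 K^{2}$)
$G{\left(6 \right)} \left(o{\left(15 \right)} - \left(\frac{V}{-41} + \frac{X}{d{\left(6 \right)}}\right)\right) = - 5 \left(15 - \left(\frac{173}{-41} - \frac{122}{2 \cdot 6^{2}}\right)\right) = - 5 \left(15 - \left(173 \left(- \frac{1}{41}\right) - \frac{122}{2 \cdot 36}\right)\right) = - 5 \left(15 - \left(- \frac{173}{41} - \frac{122}{72}\right)\right) = - 5 \left(15 - \left(- \frac{173}{41} - \frac{61}{36}\right)\right) = - 5 \left(15 - - \frac{8729}{1476}\right) = - 5 \left(15 + \frac{8729}{1476}\right) = \left(-5\right) \frac{30869}{1476} = - \frac{154345}{1476}$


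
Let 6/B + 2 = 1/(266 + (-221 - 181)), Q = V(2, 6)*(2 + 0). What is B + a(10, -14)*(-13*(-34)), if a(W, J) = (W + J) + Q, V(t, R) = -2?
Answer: -322048/91 ≈ -3539.0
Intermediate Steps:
Q = -4 (Q = -2*(2 + 0) = -2*2 = -4)
B = -272/91 (B = 6/(-2 + 1/(266 + (-221 - 181))) = 6/(-2 + 1/(266 - 402)) = 6/(-2 + 1/(-136)) = 6/(-2 - 1/136) = 6/(-273/136) = 6*(-136/273) = -272/91 ≈ -2.9890)
a(W, J) = -4 + J + W (a(W, J) = (W + J) - 4 = (J + W) - 4 = -4 + J + W)
B + a(10, -14)*(-13*(-34)) = -272/91 + (-4 - 14 + 10)*(-13*(-34)) = -272/91 - 8*442 = -272/91 - 3536 = -322048/91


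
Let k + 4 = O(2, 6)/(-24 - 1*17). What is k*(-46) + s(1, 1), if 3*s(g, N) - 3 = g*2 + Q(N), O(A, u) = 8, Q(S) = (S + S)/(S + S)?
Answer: 7994/41 ≈ 194.98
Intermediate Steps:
Q(S) = 1 (Q(S) = (2*S)/((2*S)) = (2*S)*(1/(2*S)) = 1)
s(g, N) = 4/3 + 2*g/3 (s(g, N) = 1 + (g*2 + 1)/3 = 1 + (2*g + 1)/3 = 1 + (1 + 2*g)/3 = 1 + (⅓ + 2*g/3) = 4/3 + 2*g/3)
k = -172/41 (k = -4 + 8/(-24 - 1*17) = -4 + 8/(-24 - 17) = -4 + 8/(-41) = -4 + 8*(-1/41) = -4 - 8/41 = -172/41 ≈ -4.1951)
k*(-46) + s(1, 1) = -172/41*(-46) + (4/3 + (⅔)*1) = 7912/41 + (4/3 + ⅔) = 7912/41 + 2 = 7994/41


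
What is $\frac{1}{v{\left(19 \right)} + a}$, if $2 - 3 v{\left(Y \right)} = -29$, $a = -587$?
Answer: $- \frac{3}{1730} \approx -0.0017341$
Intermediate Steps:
$v{\left(Y \right)} = \frac{31}{3}$ ($v{\left(Y \right)} = \frac{2}{3} - - \frac{29}{3} = \frac{2}{3} + \frac{29}{3} = \frac{31}{3}$)
$\frac{1}{v{\left(19 \right)} + a} = \frac{1}{\frac{31}{3} - 587} = \frac{1}{- \frac{1730}{3}} = - \frac{3}{1730}$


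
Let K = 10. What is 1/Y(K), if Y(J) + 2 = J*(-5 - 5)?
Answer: -1/102 ≈ -0.0098039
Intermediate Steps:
Y(J) = -2 - 10*J (Y(J) = -2 + J*(-5 - 5) = -2 + J*(-10) = -2 - 10*J)
1/Y(K) = 1/(-2 - 10*10) = 1/(-2 - 100) = 1/(-102) = -1/102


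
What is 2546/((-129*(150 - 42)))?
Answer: -1273/6966 ≈ -0.18274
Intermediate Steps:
2546/((-129*(150 - 42))) = 2546/((-129*108)) = 2546/(-13932) = 2546*(-1/13932) = -1273/6966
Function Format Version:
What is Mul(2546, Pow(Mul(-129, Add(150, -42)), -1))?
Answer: Rational(-1273, 6966) ≈ -0.18274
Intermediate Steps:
Mul(2546, Pow(Mul(-129, Add(150, -42)), -1)) = Mul(2546, Pow(Mul(-129, 108), -1)) = Mul(2546, Pow(-13932, -1)) = Mul(2546, Rational(-1, 13932)) = Rational(-1273, 6966)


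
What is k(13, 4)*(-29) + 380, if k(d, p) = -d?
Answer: 757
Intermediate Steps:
k(13, 4)*(-29) + 380 = -1*13*(-29) + 380 = -13*(-29) + 380 = 377 + 380 = 757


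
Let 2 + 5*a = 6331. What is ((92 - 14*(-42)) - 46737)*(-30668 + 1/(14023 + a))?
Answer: 107975320923459/76444 ≈ 1.4125e+9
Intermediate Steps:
a = 6329/5 (a = -⅖ + (⅕)*6331 = -⅖ + 6331/5 = 6329/5 ≈ 1265.8)
((92 - 14*(-42)) - 46737)*(-30668 + 1/(14023 + a)) = ((92 - 14*(-42)) - 46737)*(-30668 + 1/(14023 + 6329/5)) = ((92 + 588) - 46737)*(-30668 + 1/(76444/5)) = (680 - 46737)*(-30668 + 5/76444) = -46057*(-2344384587/76444) = 107975320923459/76444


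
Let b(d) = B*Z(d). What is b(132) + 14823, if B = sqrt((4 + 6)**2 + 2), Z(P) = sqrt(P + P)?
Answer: 14823 + 12*sqrt(187) ≈ 14987.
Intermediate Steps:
Z(P) = sqrt(2)*sqrt(P) (Z(P) = sqrt(2*P) = sqrt(2)*sqrt(P))
B = sqrt(102) (B = sqrt(10**2 + 2) = sqrt(100 + 2) = sqrt(102) ≈ 10.100)
b(d) = 2*sqrt(51)*sqrt(d) (b(d) = sqrt(102)*(sqrt(2)*sqrt(d)) = 2*sqrt(51)*sqrt(d))
b(132) + 14823 = 2*sqrt(51)*sqrt(132) + 14823 = 2*sqrt(51)*(2*sqrt(33)) + 14823 = 12*sqrt(187) + 14823 = 14823 + 12*sqrt(187)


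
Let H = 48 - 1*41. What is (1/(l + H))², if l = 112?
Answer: 1/14161 ≈ 7.0616e-5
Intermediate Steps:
H = 7 (H = 48 - 41 = 7)
(1/(l + H))² = (1/(112 + 7))² = (1/119)² = 1/14161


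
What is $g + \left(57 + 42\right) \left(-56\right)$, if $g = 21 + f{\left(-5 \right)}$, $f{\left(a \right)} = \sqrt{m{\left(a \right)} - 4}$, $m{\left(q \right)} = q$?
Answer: $-5523 + 3 i \approx -5523.0 + 3.0 i$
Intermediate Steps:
$f{\left(a \right)} = \sqrt{-4 + a}$ ($f{\left(a \right)} = \sqrt{a - 4} = \sqrt{-4 + a}$)
$g = 21 + 3 i$ ($g = 21 + \sqrt{-4 - 5} = 21 + \sqrt{-9} = 21 + 3 i \approx 21.0 + 3.0 i$)
$g + \left(57 + 42\right) \left(-56\right) = \left(21 + 3 i\right) + \left(57 + 42\right) \left(-56\right) = \left(21 + 3 i\right) + 99 \left(-56\right) = \left(21 + 3 i\right) - 5544 = -5523 + 3 i$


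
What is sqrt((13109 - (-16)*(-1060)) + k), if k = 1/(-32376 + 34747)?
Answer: 4*I*sqrt(1353058570)/2371 ≈ 62.056*I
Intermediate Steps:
k = 1/2371 ≈ 0.00042176
sqrt((13109 - (-16)*(-1060)) + k) = sqrt((13109 - (-16)*(-1060)) + 1/2371) = sqrt((13109 - 1*16960) + 1/2371) = sqrt((13109 - 16960) + 1/2371) = sqrt(-3851 + 1/2371) = sqrt(-9130720/2371) = 4*I*sqrt(1353058570)/2371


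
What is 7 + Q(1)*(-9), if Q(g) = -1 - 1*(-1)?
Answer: 7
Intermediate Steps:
Q(g) = 0 (Q(g) = -1 + 1 = 0)
7 + Q(1)*(-9) = 7 + 0*(-9) = 7 + 0 = 7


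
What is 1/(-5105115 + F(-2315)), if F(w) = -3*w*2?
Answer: -1/5091225 ≈ -1.9642e-7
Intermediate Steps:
F(w) = -6*w
1/(-5105115 + F(-2315)) = 1/(-5105115 - 6*(-2315)) = 1/(-5105115 + 13890) = 1/(-5091225) = -1/5091225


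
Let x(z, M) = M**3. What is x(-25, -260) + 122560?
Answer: -17453440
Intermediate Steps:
x(-25, -260) + 122560 = (-260)**3 + 122560 = -17576000 + 122560 = -17453440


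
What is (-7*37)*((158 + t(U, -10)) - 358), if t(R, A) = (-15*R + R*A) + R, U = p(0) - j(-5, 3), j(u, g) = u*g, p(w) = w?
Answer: 145040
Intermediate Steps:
j(u, g) = g*u
U = 15 (U = 0 - 3*(-5) = 0 - 1*(-15) = 0 + 15 = 15)
t(R, A) = -14*R + A*R (t(R, A) = (-15*R + A*R) + R = -14*R + A*R)
(-7*37)*((158 + t(U, -10)) - 358) = (-7*37)*((158 + 15*(-14 - 10)) - 358) = -259*((158 + 15*(-24)) - 358) = -259*((158 - 360) - 358) = -259*(-202 - 358) = -259*(-560) = 145040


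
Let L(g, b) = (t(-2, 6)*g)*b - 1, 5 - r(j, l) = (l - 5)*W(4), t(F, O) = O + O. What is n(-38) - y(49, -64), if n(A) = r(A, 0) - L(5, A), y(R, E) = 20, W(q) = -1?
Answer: 2261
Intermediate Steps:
t(F, O) = 2*O
r(j, l) = l (r(j, l) = 5 - (l - 5)*(-1) = 5 - (-5 + l)*(-1) = 5 - (5 - l) = 5 + (-5 + l) = l)
L(g, b) = -1 + 12*b*g (L(g, b) = ((2*6)*g)*b - 1 = (12*g)*b - 1 = 12*b*g - 1 = -1 + 12*b*g)
n(A) = 1 - 60*A (n(A) = 0 - (-1 + 12*A*5) = 0 - (-1 + 60*A) = 0 + (1 - 60*A) = 1 - 60*A)
n(-38) - y(49, -64) = (1 - 60*(-38)) - 1*20 = (1 + 2280) - 20 = 2281 - 20 = 2261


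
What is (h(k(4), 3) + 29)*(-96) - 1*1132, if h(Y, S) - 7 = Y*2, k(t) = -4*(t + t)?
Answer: 1556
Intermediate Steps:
k(t) = -8*t
h(Y, S) = 7 + 2*Y (h(Y, S) = 7 + Y*2 = 7 + 2*Y)
(h(k(4), 3) + 29)*(-96) - 1*1132 = ((7 + 2*(-8*4)) + 29)*(-96) - 1*1132 = ((7 + 2*(-32)) + 29)*(-96) - 1132 = ((7 - 64) + 29)*(-96) - 1132 = (-57 + 29)*(-96) - 1132 = -28*(-96) - 1132 = 2688 - 1132 = 1556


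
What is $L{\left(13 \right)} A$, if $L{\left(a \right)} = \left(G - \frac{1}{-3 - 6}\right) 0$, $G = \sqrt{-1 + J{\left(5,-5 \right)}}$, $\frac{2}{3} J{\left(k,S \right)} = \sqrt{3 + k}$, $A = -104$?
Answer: $0$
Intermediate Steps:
$J{\left(k,S \right)} = \frac{3 \sqrt{3 + k}}{2}$
$G = \sqrt{-1 + 3 \sqrt{2}}$ ($G = \sqrt{-1 + \frac{3 \sqrt{3 + 5}}{2}} = \sqrt{-1 + \frac{3 \sqrt{8}}{2}} = \sqrt{-1 + \frac{3 \cdot 2 \sqrt{2}}{2}} = \sqrt{-1 + 3 \sqrt{2}} \approx 1.8007$)
$L{\left(a \right)} = 0$ ($L{\left(a \right)} = \left(\sqrt{-1 + 3 \sqrt{2}} - \frac{1}{-3 - 6}\right) 0 = \left(\sqrt{-1 + 3 \sqrt{2}} - \frac{1}{-9}\right) 0 = \left(\sqrt{-1 + 3 \sqrt{2}} - - \frac{1}{9}\right) 0 = \left(\sqrt{-1 + 3 \sqrt{2}} + \frac{1}{9}\right) 0 = \left(\frac{1}{9} + \sqrt{-1 + 3 \sqrt{2}}\right) 0 = 0$)
$L{\left(13 \right)} A = 0 \left(-104\right) = 0$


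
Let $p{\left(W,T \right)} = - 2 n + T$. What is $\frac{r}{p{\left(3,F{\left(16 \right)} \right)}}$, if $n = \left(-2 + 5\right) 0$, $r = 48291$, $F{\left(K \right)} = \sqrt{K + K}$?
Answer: $\frac{48291 \sqrt{2}}{8} \approx 8536.7$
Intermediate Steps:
$F{\left(K \right)} = \sqrt{2} \sqrt{K}$ ($F{\left(K \right)} = \sqrt{2 K} = \sqrt{2} \sqrt{K}$)
$n = 0$ ($n = 3 \cdot 0 = 0$)
$p{\left(W,T \right)} = T$ ($p{\left(W,T \right)} = \left(-2\right) 0 + T = 0 + T = T$)
$\frac{r}{p{\left(3,F{\left(16 \right)} \right)}} = \frac{48291}{\sqrt{2} \sqrt{16}} = \frac{48291}{\sqrt{2} \cdot 4} = \frac{48291}{4 \sqrt{2}} = 48291 \frac{\sqrt{2}}{8} = \frac{48291 \sqrt{2}}{8}$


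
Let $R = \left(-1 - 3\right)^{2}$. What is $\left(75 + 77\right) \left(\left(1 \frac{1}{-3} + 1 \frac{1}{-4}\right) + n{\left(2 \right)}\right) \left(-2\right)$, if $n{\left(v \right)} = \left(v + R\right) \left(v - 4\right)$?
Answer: $\frac{33364}{3} \approx 11121.0$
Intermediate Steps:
$R = 16$ ($R = \left(-4\right)^{2} = 16$)
$n{\left(v \right)} = \left(-4 + v\right) \left(16 + v\right)$ ($n{\left(v \right)} = \left(v + 16\right) \left(v - 4\right) = \left(16 + v\right) \left(-4 + v\right) = \left(-4 + v\right) \left(16 + v\right)$)
$\left(75 + 77\right) \left(\left(1 \frac{1}{-3} + 1 \frac{1}{-4}\right) + n{\left(2 \right)}\right) \left(-2\right) = \left(75 + 77\right) \left(\left(1 \frac{1}{-3} + 1 \frac{1}{-4}\right) + \left(-64 + 2^{2} + 12 \cdot 2\right)\right) \left(-2\right) = 152 \left(\left(1 \left(- \frac{1}{3}\right) + 1 \left(- \frac{1}{4}\right)\right) + \left(-64 + 4 + 24\right)\right) \left(-2\right) = 152 \left(\left(- \frac{1}{3} - \frac{1}{4}\right) - 36\right) \left(-2\right) = 152 \left(- \frac{7}{12} - 36\right) \left(-2\right) = 152 \left(\left(- \frac{439}{12}\right) \left(-2\right)\right) = 152 \cdot \frac{439}{6} = \frac{33364}{3}$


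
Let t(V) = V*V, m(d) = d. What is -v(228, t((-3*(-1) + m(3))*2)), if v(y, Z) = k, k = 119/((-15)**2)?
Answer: -119/225 ≈ -0.52889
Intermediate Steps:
k = 119/225 ≈ 0.52889
t(V) = V**2
v(y, Z) = 119/225
-v(228, t((-3*(-1) + m(3))*2)) = -1*119/225 = -119/225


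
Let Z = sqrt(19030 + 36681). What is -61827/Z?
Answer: -61827*sqrt(55711)/55711 ≈ -261.94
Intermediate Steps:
Z = sqrt(55711) ≈ 236.03
-61827/Z = -61827*sqrt(55711)/55711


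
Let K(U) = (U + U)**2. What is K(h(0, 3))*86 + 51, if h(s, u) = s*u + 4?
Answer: 5555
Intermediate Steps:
h(s, u) = 4 + s*u
K(U) = 4*U**2 (K(U) = (2*U)**2 = 4*U**2)
K(h(0, 3))*86 + 51 = (4*(4 + 0*3)**2)*86 + 51 = (4*(4 + 0)**2)*86 + 51 = (4*4**2)*86 + 51 = (4*16)*86 + 51 = 64*86 + 51 = 5504 + 51 = 5555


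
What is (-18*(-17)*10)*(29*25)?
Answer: 2218500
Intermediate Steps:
(-18*(-17)*10)*(29*25) = (306*10)*725 = 3060*725 = 2218500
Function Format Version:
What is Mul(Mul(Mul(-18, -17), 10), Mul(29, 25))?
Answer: 2218500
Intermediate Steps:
Mul(Mul(Mul(-18, -17), 10), Mul(29, 25)) = Mul(Mul(306, 10), 725) = Mul(3060, 725) = 2218500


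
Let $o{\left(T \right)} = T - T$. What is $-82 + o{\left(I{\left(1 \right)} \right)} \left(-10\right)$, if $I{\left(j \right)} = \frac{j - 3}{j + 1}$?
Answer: $-82$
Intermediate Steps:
$I{\left(j \right)} = \frac{-3 + j}{1 + j}$
$o{\left(T \right)} = 0$
$-82 + o{\left(I{\left(1 \right)} \right)} \left(-10\right) = -82 + 0 \left(-10\right) = -82 + 0 = -82$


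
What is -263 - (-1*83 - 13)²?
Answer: -9479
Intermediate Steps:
-263 - (-1*83 - 13)² = -263 - (-83 - 13)² = -263 - 1*(-96)² = -263 - 1*9216 = -263 - 9216 = -9479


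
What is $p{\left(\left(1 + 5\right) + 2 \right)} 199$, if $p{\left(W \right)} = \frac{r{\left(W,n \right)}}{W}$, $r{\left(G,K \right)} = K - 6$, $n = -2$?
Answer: $-199$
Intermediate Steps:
$r{\left(G,K \right)} = -6 + K$ ($r{\left(G,K \right)} = K - 6 = -6 + K$)
$p{\left(W \right)} = - \frac{8}{W}$ ($p{\left(W \right)} = \frac{-6 - 2}{W} = - \frac{8}{W}$)
$p{\left(\left(1 + 5\right) + 2 \right)} 199 = - \frac{8}{\left(1 + 5\right) + 2} \cdot 199 = - \frac{8}{6 + 2} \cdot 199 = - \frac{8}{8} \cdot 199 = \left(-8\right) \frac{1}{8} \cdot 199 = \left(-1\right) 199 = -199$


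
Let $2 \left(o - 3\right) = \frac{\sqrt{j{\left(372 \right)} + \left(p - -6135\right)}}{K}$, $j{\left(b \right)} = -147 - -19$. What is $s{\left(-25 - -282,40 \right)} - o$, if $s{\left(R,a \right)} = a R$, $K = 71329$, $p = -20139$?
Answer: $10277 - \frac{i \sqrt{3533}}{71329} \approx 10277.0 - 0.00083331 i$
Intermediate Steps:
$j{\left(b \right)} = -128$ ($j{\left(b \right)} = -147 + 19 = -128$)
$s{\left(R,a \right)} = R a$
$o = 3 + \frac{i \sqrt{3533}}{71329}$ ($o = 3 + \frac{\sqrt{-128 - 14004} \cdot \frac{1}{71329}}{2} = 3 + \frac{\sqrt{-14132} \cdot \frac{1}{71329}}{2} = 3 + \frac{2 i \sqrt{3533} \cdot \frac{1}{71329}}{2} = 3 + \frac{\frac{2}{71329} i \sqrt{3533}}{2} = 3 + \frac{i \sqrt{3533}}{71329} \approx 3.0 + 0.00083331 i$)
$s{\left(-25 - -282,40 \right)} - o = \left(-25 - -282\right) 40 - \left(3 + \frac{i \sqrt{3533}}{71329}\right) = \left(-25 + 282\right) 40 - \left(3 + \frac{i \sqrt{3533}}{71329}\right) = 257 \cdot 40 - \left(3 + \frac{i \sqrt{3533}}{71329}\right) = 10280 - \left(3 + \frac{i \sqrt{3533}}{71329}\right) = 10277 - \frac{i \sqrt{3533}}{71329}$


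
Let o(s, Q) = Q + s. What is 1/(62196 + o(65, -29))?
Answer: 1/62232 ≈ 1.6069e-5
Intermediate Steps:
1/(62196 + o(65, -29)) = 1/(62196 + (-29 + 65)) = 1/(62196 + 36) = 1/62232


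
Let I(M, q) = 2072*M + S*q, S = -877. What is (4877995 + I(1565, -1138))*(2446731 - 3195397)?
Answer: -6826861402866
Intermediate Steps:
I(M, q) = -877*q + 2072*M (I(M, q) = 2072*M - 877*q = -877*q + 2072*M)
(4877995 + I(1565, -1138))*(2446731 - 3195397) = (4877995 + (-877*(-1138) + 2072*1565))*(2446731 - 3195397) = (4877995 + (998026 + 3242680))*(-748666) = (4877995 + 4240706)*(-748666) = 9118701*(-748666) = -6826861402866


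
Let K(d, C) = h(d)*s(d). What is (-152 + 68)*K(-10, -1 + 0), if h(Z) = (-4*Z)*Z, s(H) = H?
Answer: -336000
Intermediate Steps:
h(Z) = -4*Z**2
K(d, C) = -4*d**3 (K(d, C) = (-4*d**2)*d = -4*d**3)
(-152 + 68)*K(-10, -1 + 0) = (-152 + 68)*(-4*(-10)**3) = -(-336)*(-1000) = -84*4000 = -336000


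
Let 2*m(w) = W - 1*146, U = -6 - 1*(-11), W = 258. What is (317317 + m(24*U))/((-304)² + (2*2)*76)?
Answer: 317373/92720 ≈ 3.4229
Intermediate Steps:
U = 5 (U = -6 + 11 = 5)
m(w) = 56 (m(w) = (258 - 1*146)/2 = (258 - 146)/2 = (½)*112 = 56)
(317317 + m(24*U))/((-304)² + (2*2)*76) = (317317 + 56)/((-304)² + (2*2)*76) = 317373/(92416 + 4*76) = 317373/(92416 + 304) = 317373/92720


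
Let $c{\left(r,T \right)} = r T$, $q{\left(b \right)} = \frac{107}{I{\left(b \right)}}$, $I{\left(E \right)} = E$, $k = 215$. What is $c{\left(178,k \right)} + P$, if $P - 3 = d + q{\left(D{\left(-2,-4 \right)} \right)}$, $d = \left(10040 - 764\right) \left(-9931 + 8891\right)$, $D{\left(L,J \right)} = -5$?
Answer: $- \frac{48043942}{5} \approx -9.6088 \cdot 10^{6}$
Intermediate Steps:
$q{\left(b \right)} = \frac{107}{b}$
$d = -9647040$ ($d = 9276 \left(-1040\right) = -9647040$)
$P = - \frac{48235292}{5}$ ($P = 3 - \left(9647040 - \frac{107}{-5}\right) = 3 + \left(-9647040 + 107 \left(- \frac{1}{5}\right)\right) = 3 - \frac{48235307}{5} = - \frac{48235292}{5} \approx -9.6471 \cdot 10^{6}$)
$c{\left(r,T \right)} = T r$
$c{\left(178,k \right)} + P = 215 \cdot 178 - \frac{48235292}{5} = 38270 - \frac{48235292}{5} = - \frac{48043942}{5}$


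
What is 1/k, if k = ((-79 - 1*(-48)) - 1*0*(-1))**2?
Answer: 1/961 ≈ 0.0010406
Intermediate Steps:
k = 961 (k = ((-79 + 48) + 0*(-1))**2 = (-31 + 0)**2 = (-31)**2 = 961)
1/k = 1/961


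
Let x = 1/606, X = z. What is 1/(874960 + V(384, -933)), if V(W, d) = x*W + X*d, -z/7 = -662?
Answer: -101/348304698 ≈ -2.8998e-7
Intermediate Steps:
z = 4634 (z = -7*(-662) = 4634)
X = 4634
x = 1/606 ≈ 0.0016502
V(W, d) = 4634*d + W/606 (V(W, d) = W/606 + 4634*d = 4634*d + W/606)
1/(874960 + V(384, -933)) = 1/(874960 + (4634*(-933) + (1/606)*384)) = 1/(874960 + (-4323522 + 64/101)) = 1/(874960 - 436675658/101) = 1/(-348304698/101) = -101/348304698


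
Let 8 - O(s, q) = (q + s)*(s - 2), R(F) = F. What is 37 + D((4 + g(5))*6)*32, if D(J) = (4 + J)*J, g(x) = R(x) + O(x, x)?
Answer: 184741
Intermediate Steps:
O(s, q) = 8 - (-2 + s)*(q + s) (O(s, q) = 8 - (q + s)*(s - 2) = 8 - (q + s)*(-2 + s) = 8 - (-2 + s)*(q + s))
g(x) = 8 - 2*x² + 5*x (g(x) = x + (8 - x² + 2*x + 2*x - x*x) = x + (8 - x² + 2*x + 2*x - x²) = x + (8 - 2*x² + 4*x) = 8 - 2*x² + 5*x)
D(J) = J*(4 + J)
37 + D((4 + g(5))*6)*32 = 37 + (((4 + (8 - 2*5² + 5*5))*6)*(4 + (4 + (8 - 2*5² + 5*5))*6))*32 = 37 + (((4 + (8 - 2*25 + 25))*6)*(4 + (4 + (8 - 2*25 + 25))*6))*32 = 37 + (((4 + (8 - 50 + 25))*6)*(4 + (4 + (8 - 50 + 25))*6))*32 = 37 + (((4 - 17)*6)*(4 + (4 - 17)*6))*32 = 37 + ((-13*6)*(4 - 13*6))*32 = 37 - 78*(4 - 78)*32 = 37 - 78*(-74)*32 = 37 + 5772*32 = 37 + 184704 = 184741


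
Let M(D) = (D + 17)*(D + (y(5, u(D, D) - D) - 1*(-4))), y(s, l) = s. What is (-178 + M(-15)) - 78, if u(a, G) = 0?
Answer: -268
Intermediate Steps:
M(D) = (9 + D)*(17 + D) (M(D) = (D + 17)*(D + (5 - 1*(-4))) = (17 + D)*(D + (5 + 4)) = (17 + D)*(D + 9) = (17 + D)*(9 + D) = (9 + D)*(17 + D))
(-178 + M(-15)) - 78 = (-178 + (153 + (-15)**2 + 26*(-15))) - 78 = (-178 + (153 + 225 - 390)) - 78 = (-178 - 12) - 78 = -190 - 78 = -268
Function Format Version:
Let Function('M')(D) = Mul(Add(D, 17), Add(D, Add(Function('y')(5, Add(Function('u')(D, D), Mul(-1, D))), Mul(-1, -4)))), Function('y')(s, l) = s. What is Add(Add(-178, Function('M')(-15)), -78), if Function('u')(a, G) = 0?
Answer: -268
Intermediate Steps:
Function('M')(D) = Mul(Add(9, D), Add(17, D)) (Function('M')(D) = Mul(Add(D, 17), Add(D, Add(5, Mul(-1, -4)))) = Mul(Add(17, D), Add(D, Add(5, 4))) = Mul(Add(17, D), Add(D, 9)) = Mul(Add(17, D), Add(9, D)) = Mul(Add(9, D), Add(17, D)))
Add(Add(-178, Function('M')(-15)), -78) = Add(Add(-178, Add(153, Pow(-15, 2), Mul(26, -15))), -78) = Add(Add(-178, Add(153, 225, -390)), -78) = Add(Add(-178, -12), -78) = Add(-190, -78) = -268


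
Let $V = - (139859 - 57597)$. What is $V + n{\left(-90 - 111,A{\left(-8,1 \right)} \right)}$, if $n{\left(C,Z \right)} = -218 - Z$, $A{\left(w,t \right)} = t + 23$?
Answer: $-82504$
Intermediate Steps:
$A{\left(w,t \right)} = 23 + t$
$V = -82262$ ($V = - (139859 - 57597) = \left(-1\right) 82262 = -82262$)
$V + n{\left(-90 - 111,A{\left(-8,1 \right)} \right)} = -82262 - 242 = -82504$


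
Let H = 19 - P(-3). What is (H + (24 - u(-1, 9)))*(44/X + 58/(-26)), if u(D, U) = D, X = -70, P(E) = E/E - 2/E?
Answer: -165227/1365 ≈ -121.05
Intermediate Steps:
P(E) = 1 - 2/E
H = 52/3 (H = 19 - (-2 - 3)/(-3) = 19 - (-1)*(-5)/3 = 19 - 1*5/3 = 19 - 5/3 = 52/3 ≈ 17.333)
(H + (24 - u(-1, 9)))*(44/X + 58/(-26)) = (52/3 + (24 - 1*(-1)))*(44/(-70) + 58/(-26)) = (52/3 + (24 + 1))*(44*(-1/70) + 58*(-1/26)) = (52/3 + 25)*(-22/35 - 29/13) = (127/3)*(-1301/455) = -165227/1365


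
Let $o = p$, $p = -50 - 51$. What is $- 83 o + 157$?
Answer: $8540$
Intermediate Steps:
$p = -101$ ($p = -50 - 51 = -101$)
$o = -101$
$- 83 o + 157 = \left(-83\right) \left(-101\right) + 157 = 8383 + 157 = 8540$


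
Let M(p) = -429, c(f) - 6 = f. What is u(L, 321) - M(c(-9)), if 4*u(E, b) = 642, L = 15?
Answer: 1179/2 ≈ 589.50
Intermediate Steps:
u(E, b) = 321/2 (u(E, b) = (1/4)*642 = 321/2)
c(f) = 6 + f
u(L, 321) - M(c(-9)) = 321/2 - 1*(-429) = 321/2 + 429 = 1179/2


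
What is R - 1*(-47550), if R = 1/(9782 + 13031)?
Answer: 1084758151/22813 ≈ 47550.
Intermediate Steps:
R = 1/22813 ≈ 4.3835e-5
R - 1*(-47550) = 1/22813 - 1*(-47550) = 1/22813 + 47550 = 1084758151/22813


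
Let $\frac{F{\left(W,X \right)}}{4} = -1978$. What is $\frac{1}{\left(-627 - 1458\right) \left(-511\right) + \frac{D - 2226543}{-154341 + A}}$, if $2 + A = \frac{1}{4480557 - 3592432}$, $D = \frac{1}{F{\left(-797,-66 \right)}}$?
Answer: $\frac{1084544337827088}{1155527142145351226405} \approx 9.3857 \cdot 10^{-7}$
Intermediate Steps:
$F{\left(W,X \right)} = -7912$ ($F{\left(W,X \right)} = 4 \left(-1978\right) = -7912$)
$D = - \frac{1}{7912}$ ($D = \frac{1}{-7912} = - \frac{1}{7912} \approx -0.00012639$)
$A = - \frac{1776249}{888125}$ ($A = -2 + \frac{1}{4480557 - 3592432} = -2 + \frac{1}{888125} = - \frac{1776249}{888125} \approx -2.0$)
$\frac{1}{\left(-627 - 1458\right) \left(-511\right) + \frac{D - 2226543}{-154341 + A}} = \frac{1}{\left(-627 - 1458\right) \left(-511\right) + \frac{- \frac{1}{7912} - 2226543}{-154341 - \frac{1776249}{888125}}} = \frac{1}{\left(-2085\right) \left(-511\right) - \frac{17616408217}{7912 \left(- \frac{137075876874}{888125}\right)}} = \frac{1}{1065435 - - \frac{15645572547723125}{1084544337827088}} = \frac{1}{1065435 + \frac{15645572547723125}{1084544337827088}} = \frac{1}{\frac{1155527142145351226405}{1084544337827088}} = \frac{1084544337827088}{1155527142145351226405}$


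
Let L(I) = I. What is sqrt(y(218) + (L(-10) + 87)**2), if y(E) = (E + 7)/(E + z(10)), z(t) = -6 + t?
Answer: sqrt(32472754)/74 ≈ 77.007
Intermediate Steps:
y(E) = (7 + E)/(4 + E) (y(E) = (E + 7)/(E + (-6 + 10)) = (7 + E)/(E + 4) = (7 + E)/(4 + E))
sqrt(y(218) + (L(-10) + 87)**2) = sqrt((7 + 218)/(4 + 218) + (-10 + 87)**2) = sqrt(225/222 + 77**2) = sqrt((1/222)*225 + 5929) = sqrt(75/74 + 5929) = sqrt(438821/74) = sqrt(32472754)/74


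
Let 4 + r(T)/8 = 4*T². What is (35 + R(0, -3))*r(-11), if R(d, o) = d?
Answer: 134400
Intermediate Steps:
r(T) = -32 + 32*T² (r(T) = -32 + 8*(4*T²) = -32 + 32*T²)
(35 + R(0, -3))*r(-11) = (35 + 0)*(-32 + 32*(-11)²) = 35*(-32 + 32*121) = 35*(-32 + 3872) = 35*3840 = 134400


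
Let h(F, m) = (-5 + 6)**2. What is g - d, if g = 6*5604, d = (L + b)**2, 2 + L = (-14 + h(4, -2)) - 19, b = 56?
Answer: 33140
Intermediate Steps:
h(F, m) = 1 (h(F, m) = 1**2 = 1)
L = -34 (L = -2 + ((-14 + 1) - 19) = -2 + (-13 - 19) = -2 - 32 = -34)
d = 484 (d = (-34 + 56)**2 = 22**2 = 484)
g = 33624
g - d = 33624 - 1*484 = 33624 - 484 = 33140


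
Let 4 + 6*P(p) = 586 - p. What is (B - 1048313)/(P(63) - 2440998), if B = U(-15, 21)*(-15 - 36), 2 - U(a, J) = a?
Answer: 2098360/4881823 ≈ 0.42983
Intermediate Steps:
U(a, J) = 2 - a
P(p) = 97 - p/6 (P(p) = -⅔ + (586 - p)/6 = -⅔ + (293/3 - p/6) = 97 - p/6)
B = -867 (B = (2 - 1*(-15))*(-15 - 36) = (2 + 15)*(-51) = 17*(-51) = -867)
(B - 1048313)/(P(63) - 2440998) = (-867 - 1048313)/((97 - ⅙*63) - 2440998) = -1049180/((97 - 21/2) - 2440998) = -1049180/(173/2 - 2440998) = -1049180/(-4881823/2) = -1049180*(-2/4881823) = 2098360/4881823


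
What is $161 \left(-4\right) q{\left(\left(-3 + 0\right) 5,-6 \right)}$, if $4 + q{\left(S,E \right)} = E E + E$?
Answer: $-16744$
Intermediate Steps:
$q{\left(S,E \right)} = -4 + E + E^{2}$ ($q{\left(S,E \right)} = -4 + \left(E E + E\right) = -4 + \left(E^{2} + E\right) = -4 + \left(E + E^{2}\right) = -4 + E + E^{2}$)
$161 \left(-4\right) q{\left(\left(-3 + 0\right) 5,-6 \right)} = 161 \left(-4\right) \left(-4 - 6 + \left(-6\right)^{2}\right) = - 644 \left(-4 - 6 + 36\right) = \left(-644\right) 26 = -16744$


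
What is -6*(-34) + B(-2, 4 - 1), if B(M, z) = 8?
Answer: 212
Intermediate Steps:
-6*(-34) + B(-2, 4 - 1) = -6*(-34) + 8 = 204 + 8 = 212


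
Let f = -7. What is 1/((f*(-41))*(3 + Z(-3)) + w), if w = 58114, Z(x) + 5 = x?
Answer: 1/56679 ≈ 1.7643e-5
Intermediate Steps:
Z(x) = -5 + x
1/((f*(-41))*(3 + Z(-3)) + w) = 1/((-7*(-41))*(3 + (-5 - 3)) + 58114) = 1/(287*(3 - 8) + 58114) = 1/(287*(-5) + 58114) = 1/(-1435 + 58114) = 1/56679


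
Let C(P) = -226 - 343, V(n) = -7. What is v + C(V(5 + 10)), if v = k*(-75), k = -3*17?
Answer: 3256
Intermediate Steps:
k = -51
C(P) = -569
v = 3825 (v = -51*(-75) = 3825)
v + C(V(5 + 10)) = 3825 - 569 = 3256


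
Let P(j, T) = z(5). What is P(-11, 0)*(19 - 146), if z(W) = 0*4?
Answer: 0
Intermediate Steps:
z(W) = 0
P(j, T) = 0
P(-11, 0)*(19 - 146) = 0*(19 - 146) = 0*(-127) = 0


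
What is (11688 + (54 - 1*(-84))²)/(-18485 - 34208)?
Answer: -30732/52693 ≈ -0.58323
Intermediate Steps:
(11688 + (54 - 1*(-84))²)/(-18485 - 34208) = (11688 + (54 + 84)²)/(-52693) = (11688 + 138²)*(-1/52693) = (11688 + 19044)*(-1/52693) = 30732*(-1/52693) = -30732/52693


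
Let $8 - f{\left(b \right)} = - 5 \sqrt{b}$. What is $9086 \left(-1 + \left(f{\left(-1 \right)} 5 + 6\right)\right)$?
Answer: $408870 + 227150 i \approx 4.0887 \cdot 10^{5} + 2.2715 \cdot 10^{5} i$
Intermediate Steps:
$f{\left(b \right)} = 8 + 5 \sqrt{b}$ ($f{\left(b \right)} = 8 - - 5 \sqrt{b} = 8 + 5 \sqrt{b}$)
$9086 \left(-1 + \left(f{\left(-1 \right)} 5 + 6\right)\right) = 9086 \left(-1 + \left(\left(8 + 5 \sqrt{-1}\right) 5 + 6\right)\right) = 9086 \left(-1 + \left(\left(8 + 5 i\right) 5 + 6\right)\right) = 9086 \left(-1 + \left(\left(40 + 25 i\right) + 6\right)\right) = 9086 \left(-1 + \left(46 + 25 i\right)\right) = 9086 \left(45 + 25 i\right) = 408870 + 227150 i$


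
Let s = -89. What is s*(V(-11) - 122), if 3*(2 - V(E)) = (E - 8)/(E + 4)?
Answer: 225971/21 ≈ 10761.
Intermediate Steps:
V(E) = 2 - (-8 + E)/(3*(4 + E)) (V(E) = 2 - (E - 8)/(3*(E + 4)) = 2 - (-8 + E)/(3*(4 + E)))
s*(V(-11) - 122) = -89*((32 + 5*(-11))/(3*(4 - 11)) - 122) = -89*((⅓)*(32 - 55)/(-7) - 122) = -89*((⅓)*(-⅐)*(-23) - 122) = -89*(23/21 - 122) = -89*(-2539/21) = 225971/21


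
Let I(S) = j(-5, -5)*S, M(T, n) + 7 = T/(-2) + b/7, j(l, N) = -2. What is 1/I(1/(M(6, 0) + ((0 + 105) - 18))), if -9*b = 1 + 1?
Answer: -4849/126 ≈ -38.484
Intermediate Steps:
b = -2/9 (b = -(1 + 1)/9 = -⅑*2 = -2/9 ≈ -0.22222)
M(T, n) = -443/63 - T/2 (M(T, n) = -7 + (T/(-2) - 2/9/7) = -7 + (T*(-½) - 2/9*⅐) = -7 + (-T/2 - 2/63) = -7 + (-2/63 - T/2) = -443/63 - T/2)
I(S) = -2*S
1/I(1/(M(6, 0) + ((0 + 105) - 18))) = 1/(-2/((-443/63 - ½*6) + ((0 + 105) - 18))) = 1/(-2/((-443/63 - 3) + (105 - 18))) = 1/(-2/(-632/63 + 87)) = 1/(-2/4849/63) = 1/(-2*63/4849) = 1/(-126/4849) = -4849/126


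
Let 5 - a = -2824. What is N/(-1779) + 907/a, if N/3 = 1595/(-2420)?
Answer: 23747485/73814268 ≈ 0.32172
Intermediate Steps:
a = 2829 (a = 5 - 1*(-2824) = 5 + 2824 = 2829)
N = -87/44 (N = 3*(1595/(-2420)) = 3*(1595*(-1/2420)) = 3*(-29/44) = -87/44 ≈ -1.9773)
N/(-1779) + 907/a = -87/44/(-1779) + 907/2829 = -87/44*(-1/1779) + 907*(1/2829) = 29/26092 + 907/2829 = 23747485/73814268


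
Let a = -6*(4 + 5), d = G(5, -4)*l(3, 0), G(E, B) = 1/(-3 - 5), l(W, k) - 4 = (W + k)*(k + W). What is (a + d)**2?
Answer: 198025/64 ≈ 3094.1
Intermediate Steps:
l(W, k) = 4 + (W + k)**2 (l(W, k) = 4 + (W + k)*(k + W) = 4 + (W + k)*(W + k) = 4 + (W + k)**2)
G(E, B) = -1/8 (G(E, B) = 1/(-8) = -1/8)
d = -13/8 (d = -(4 + (3 + 0)**2)/8 = -(4 + 3**2)/8 = -(4 + 9)/8 = -1/8*13 = -13/8 ≈ -1.6250)
a = -54 (a = -6*9 = -54)
(a + d)**2 = (-54 - 13/8)**2 = (-445/8)**2 = 198025/64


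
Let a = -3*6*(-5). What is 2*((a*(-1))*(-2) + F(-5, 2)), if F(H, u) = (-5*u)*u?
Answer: 320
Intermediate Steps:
F(H, u) = -5*u²
a = 90 (a = -18*(-5) = 90)
2*((a*(-1))*(-2) + F(-5, 2)) = 2*((90*(-1))*(-2) - 5*2²) = 2*(-90*(-2) - 5*4) = 2*(180 - 20) = 2*160 = 320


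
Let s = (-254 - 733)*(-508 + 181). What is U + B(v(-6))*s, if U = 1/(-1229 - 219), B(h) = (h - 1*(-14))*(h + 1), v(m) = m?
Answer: -18693622081/1448 ≈ -1.2910e+7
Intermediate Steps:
s = 322749 (s = -987*(-327) = 322749)
B(h) = (1 + h)*(14 + h) (B(h) = (h + 14)*(1 + h) = (14 + h)*(1 + h) = (1 + h)*(14 + h))
U = -1/1448 (U = 1/(-1448) = -1/1448 ≈ -0.00069061)
U + B(v(-6))*s = -1/1448 + (14 + (-6)² + 15*(-6))*322749 = -1/1448 + (14 + 36 - 90)*322749 = -1/1448 - 40*322749 = -1/1448 - 12909960 = -18693622081/1448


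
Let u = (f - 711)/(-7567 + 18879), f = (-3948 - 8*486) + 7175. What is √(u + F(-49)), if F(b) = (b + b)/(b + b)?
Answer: √35855/202 ≈ 0.93740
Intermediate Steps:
f = -661 (f = (-3948 - 3888) + 7175 = -7836 + 7175 = -661)
F(b) = 1 (F(b) = (2*b)/((2*b)) = (2*b)*(1/(2*b)) = 1)
u = -49/404 (u = (-661 - 711)/(-7567 + 18879) = -1372/11312 = -1372*1/11312 = -49/404 ≈ -0.12129)
√(u + F(-49)) = √(-49/404 + 1) = √(355/404) = √35855/202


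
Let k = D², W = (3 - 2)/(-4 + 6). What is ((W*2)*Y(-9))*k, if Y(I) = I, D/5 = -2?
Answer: -900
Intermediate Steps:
D = -10 (D = 5*(-2) = -10)
W = ½ (W = 1/2 = 1*(½) = ½ ≈ 0.50000)
k = 100 (k = (-10)² = 100)
((W*2)*Y(-9))*k = (((½)*2)*(-9))*100 = (1*(-9))*100 = -9*100 = -900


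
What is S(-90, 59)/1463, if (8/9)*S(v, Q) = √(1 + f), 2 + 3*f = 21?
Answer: 3*√66/11704 ≈ 0.0020824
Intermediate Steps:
f = 19/3 (f = -⅔ + (⅓)*21 = -⅔ + 7 = 19/3 ≈ 6.3333)
S(v, Q) = 3*√66/8 (S(v, Q) = 9*√(1 + 19/3)/8 = 9*√(22/3)/8 = 9*(√66/3)/8 = 3*√66/8)
S(-90, 59)/1463 = (3*√66/8)/1463 = (3*√66/8)*(1/1463) = 3*√66/11704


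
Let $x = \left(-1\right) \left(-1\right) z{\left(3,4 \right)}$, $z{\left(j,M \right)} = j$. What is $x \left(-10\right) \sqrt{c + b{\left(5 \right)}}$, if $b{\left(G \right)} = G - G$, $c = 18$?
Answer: $- 90 \sqrt{2} \approx -127.28$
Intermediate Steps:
$b{\left(G \right)} = 0$
$x = 3$ ($x = \left(-1\right) \left(-1\right) 3 = 1 \cdot 3 = 3$)
$x \left(-10\right) \sqrt{c + b{\left(5 \right)}} = 3 \left(-10\right) \sqrt{18 + 0} = - 30 \sqrt{18} = - 30 \cdot 3 \sqrt{2} = - 90 \sqrt{2}$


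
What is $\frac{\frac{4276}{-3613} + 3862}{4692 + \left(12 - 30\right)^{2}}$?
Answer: $\frac{2324855}{3020468} \approx 0.7697$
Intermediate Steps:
$\frac{\frac{4276}{-3613} + 3862}{4692 + \left(12 - 30\right)^{2}} = \frac{4276 \left(- \frac{1}{3613}\right) + 3862}{4692 + \left(-18\right)^{2}} = \frac{- \frac{4276}{3613} + 3862}{4692 + 324} = \frac{13949130}{3613 \cdot 5016} = \frac{13949130}{3613} \cdot \frac{1}{5016} = \frac{2324855}{3020468}$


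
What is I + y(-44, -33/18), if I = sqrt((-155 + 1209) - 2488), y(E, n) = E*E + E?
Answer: 1892 + I*sqrt(1434) ≈ 1892.0 + 37.868*I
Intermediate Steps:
y(E, n) = E + E**2 (y(E, n) = E**2 + E = E + E**2)
I = I*sqrt(1434) (I = sqrt(1054 - 2488) = sqrt(-1434) = I*sqrt(1434) ≈ 37.868*I)
I + y(-44, -33/18) = I*sqrt(1434) - 44*(1 - 44) = I*sqrt(1434) - 44*(-43) = I*sqrt(1434) + 1892 = 1892 + I*sqrt(1434)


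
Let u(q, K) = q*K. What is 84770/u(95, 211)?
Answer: 16954/4009 ≈ 4.2290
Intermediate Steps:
u(q, K) = K*q
84770/u(95, 211) = 84770/((211*95)) = 84770/20045 = 84770*(1/20045) = 16954/4009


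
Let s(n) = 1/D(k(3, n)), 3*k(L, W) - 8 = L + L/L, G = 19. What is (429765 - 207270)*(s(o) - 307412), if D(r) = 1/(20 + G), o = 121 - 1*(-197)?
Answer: -68388955635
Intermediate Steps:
o = 318 (o = 121 + 197 = 318)
k(L, W) = 3 + L/3 (k(L, W) = 8/3 + (L + L/L)/3 = 8/3 + (L + 1)/3 = 8/3 + (1 + L)/3 = 8/3 + (⅓ + L/3) = 3 + L/3)
D(r) = 1/39 (D(r) = 1/(20 + 19) = 1/39)
s(n) = 39 (s(n) = 1/(1/39) = 39)
(429765 - 207270)*(s(o) - 307412) = (429765 - 207270)*(39 - 307412) = 222495*(-307373) = -68388955635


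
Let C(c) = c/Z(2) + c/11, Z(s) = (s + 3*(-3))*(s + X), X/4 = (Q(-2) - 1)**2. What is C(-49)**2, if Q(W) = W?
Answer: 3186225/174724 ≈ 18.236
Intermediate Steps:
X = 36 (X = 4*(-2 - 1)**2 = 4*(-3)**2 = 4*9 = 36)
Z(s) = (-9 + s)*(36 + s) (Z(s) = (s + 3*(-3))*(s + 36) = (s - 9)*(36 + s) = (-9 + s)*(36 + s))
C(c) = 255*c/2926 (C(c) = c/(-324 + 2**2 + 27*2) + c/11 = c/(-324 + 4 + 54) + c*(1/11) = c/(-266) + c/11 = c*(-1/266) + c/11 = -c/266 + c/11 = 255*c/2926)
C(-49)**2 = ((255/2926)*(-49))**2 = (-1785/418)**2 = 3186225/174724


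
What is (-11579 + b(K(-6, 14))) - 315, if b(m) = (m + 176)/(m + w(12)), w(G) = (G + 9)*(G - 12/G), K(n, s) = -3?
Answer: -2711659/228 ≈ -11893.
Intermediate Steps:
w(G) = (9 + G)*(G - 12/G)
b(m) = (176 + m)/(231 + m) (b(m) = (m + 176)/(m + (-12 + 12² - 108/12 + 9*12)) = (176 + m)/(m + (-12 + 144 - 108*1/12 + 108)) = (176 + m)/(m + (-12 + 144 - 9 + 108)) = (176 + m)/(m + 231) = (176 + m)/(231 + m))
(-11579 + b(K(-6, 14))) - 315 = (-11579 + (176 - 3)/(231 - 3)) - 315 = (-11579 + 173/228) - 315 = -2639839/228 - 315 = -2711659/228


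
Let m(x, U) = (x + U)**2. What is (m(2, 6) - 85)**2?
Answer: 441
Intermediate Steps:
m(x, U) = (U + x)**2
(m(2, 6) - 85)**2 = ((6 + 2)**2 - 85)**2 = (8**2 - 85)**2 = (64 - 85)**2 = (-21)**2 = 441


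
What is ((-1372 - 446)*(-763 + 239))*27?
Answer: 25721064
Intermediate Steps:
((-1372 - 446)*(-763 + 239))*27 = -1818*(-524)*27 = 952632*27 = 25721064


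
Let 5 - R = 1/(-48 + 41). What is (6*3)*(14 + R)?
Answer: 2412/7 ≈ 344.57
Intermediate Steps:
R = 36/7 (R = 5 - 1/(-48 + 41) = 5 - 1/(-7) = 5 - 1*(-⅐) = 5 + ⅐ = 36/7 ≈ 5.1429)
(6*3)*(14 + R) = (6*3)*(14 + 36/7) = 18*(134/7) = 2412/7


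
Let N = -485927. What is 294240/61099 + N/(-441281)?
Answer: 159532175213/26961827819 ≈ 5.9170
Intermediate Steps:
294240/61099 + N/(-441281) = 294240/61099 - 485927/(-441281) = 294240*(1/61099) - 485927*(-1/441281) = 294240/61099 + 485927/441281 = 159532175213/26961827819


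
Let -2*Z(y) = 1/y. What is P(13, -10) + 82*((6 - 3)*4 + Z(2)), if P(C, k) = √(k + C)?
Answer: 1927/2 + √3 ≈ 965.23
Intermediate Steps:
Z(y) = -1/(2*y)
P(C, k) = √(C + k)
P(13, -10) + 82*((6 - 3)*4 + Z(2)) = √(13 - 10) + 82*((6 - 3)*4 - ½/2) = √3 + 82*(3*4 - ½*½) = √3 + 82*(12 - ¼) = √3 + 82*(47/4) = √3 + 1927/2 = 1927/2 + √3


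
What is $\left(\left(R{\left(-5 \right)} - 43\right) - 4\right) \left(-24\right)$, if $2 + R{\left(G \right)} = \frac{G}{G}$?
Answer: $1152$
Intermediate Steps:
$R{\left(G \right)} = -1$ ($R{\left(G \right)} = -2 + \frac{G}{G} = -2 + 1 = -1$)
$\left(\left(R{\left(-5 \right)} - 43\right) - 4\right) \left(-24\right) = \left(\left(-1 - 43\right) - 4\right) \left(-24\right) = \left(-44 - 4\right) \left(-24\right) = \left(-48\right) \left(-24\right) = 1152$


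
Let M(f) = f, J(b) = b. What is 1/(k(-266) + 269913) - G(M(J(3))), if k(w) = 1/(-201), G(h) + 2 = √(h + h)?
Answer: 108505225/54252512 - √6 ≈ -0.44949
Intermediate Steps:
G(h) = -2 + √2*√h (G(h) = -2 + √(h + h) = -2 + √(2*h) = -2 + √2*√h)
k(w) = -1/201
1/(k(-266) + 269913) - G(M(J(3))) = 1/(-1/201 + 269913) - (-2 + √2*√3) = 1/(54252512/201) - (-2 + √6) = 201/54252512 + (2 - √6) = 108505225/54252512 - √6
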